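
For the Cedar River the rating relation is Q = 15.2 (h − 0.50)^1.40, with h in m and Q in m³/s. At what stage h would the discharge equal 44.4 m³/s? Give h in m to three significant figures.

2.65 m

h − h₀ = (Q/C)^(1/b) = (44.4/15.2)^(1/1.40) = 2.150 m
h = 0.50 + 2.150 = 2.650 m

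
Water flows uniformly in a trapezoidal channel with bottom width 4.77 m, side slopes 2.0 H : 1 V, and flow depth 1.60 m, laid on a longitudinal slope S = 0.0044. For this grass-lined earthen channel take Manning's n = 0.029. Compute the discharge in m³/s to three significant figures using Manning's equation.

A = (b + z·y)·y = (4.77 + 2.0×1.60)×1.60 = 12.75 m²
P = b + 2y√(1+z²) = 4.77 + 2×1.60×√(1+2.0²) = 11.93 m
R = A/P = 12.75/11.93 = 1.069 m
Q = (1/n)·A·R^(2/3)·S^(1/2) = (1/0.029) × 12.75 × 1.069^(2/3) × 0.0044^(1/2) = 30.50 m³/s

30.5 m³/s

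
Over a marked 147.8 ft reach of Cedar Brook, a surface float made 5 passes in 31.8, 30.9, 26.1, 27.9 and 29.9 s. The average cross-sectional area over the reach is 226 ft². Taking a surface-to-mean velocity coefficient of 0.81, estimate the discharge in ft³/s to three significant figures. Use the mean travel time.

923 ft³/s

t̄ = (31.8 + 30.9 + 26.1 + 27.9 + 29.9) / 5 = 29.32 s
v_surface = L / t̄ = 147.8 / 29.32 = 5.041 ft/s
v_mean = 0.81 × 5.041 = 4.083 ft/s
Q = A × v_mean = 226 × 4.083 = 922.8 ft³/s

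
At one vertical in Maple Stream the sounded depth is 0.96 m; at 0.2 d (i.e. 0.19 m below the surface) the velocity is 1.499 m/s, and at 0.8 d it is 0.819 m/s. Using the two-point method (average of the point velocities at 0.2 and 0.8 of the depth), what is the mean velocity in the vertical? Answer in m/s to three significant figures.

1.16 m/s

v̄ = (1.499 + 0.819) / 2 = 1.159 m/s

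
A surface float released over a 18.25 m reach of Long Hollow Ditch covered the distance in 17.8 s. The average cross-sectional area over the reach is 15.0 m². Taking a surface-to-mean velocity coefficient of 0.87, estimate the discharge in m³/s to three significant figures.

13.4 m³/s

v_surface = L / t̄ = 18.25 / 17.8 = 1.025 m/s
v_mean = 0.87 × 1.025 = 0.8920 m/s
Q = A × v_mean = 15.0 × 0.8920 = 13.38 m³/s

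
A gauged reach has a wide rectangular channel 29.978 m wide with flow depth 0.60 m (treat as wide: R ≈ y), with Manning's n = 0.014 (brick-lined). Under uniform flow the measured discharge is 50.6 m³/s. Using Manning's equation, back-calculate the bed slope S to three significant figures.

0.00307

A = b·y = 29.978 × 0.60 = 17.99 m²
Wide channel: R ≈ y = 0.60 m
S = (Q·n / (1·A·R^(2/3)))² = (50.6×0.014 / (1×17.99×0.7114))² = 0.003065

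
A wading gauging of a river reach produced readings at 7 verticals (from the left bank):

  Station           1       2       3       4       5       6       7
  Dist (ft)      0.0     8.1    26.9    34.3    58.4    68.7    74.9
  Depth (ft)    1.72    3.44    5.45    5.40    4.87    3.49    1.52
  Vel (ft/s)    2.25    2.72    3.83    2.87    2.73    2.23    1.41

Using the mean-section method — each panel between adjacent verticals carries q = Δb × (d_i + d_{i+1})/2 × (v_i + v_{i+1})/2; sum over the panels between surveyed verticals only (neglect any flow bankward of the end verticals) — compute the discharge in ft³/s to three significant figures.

Panel 1-2: Δb = 8.1 ft, d̄ = (1.72+3.44)/2 = 2.58, v̄ = (2.25+2.72)/2 = 2.485 → q = 8.1×2.58×2.485 = 51.93 ft³/s
Panel 2-3: Δb = 18.8 ft, d̄ = (3.44+5.45)/2 = 4.445, v̄ = (2.72+3.83)/2 = 3.275 → q = 18.8×4.445×3.275 = 273.7 ft³/s
Panel 3-4: Δb = 7.4 ft, d̄ = (5.45+5.40)/2 = 5.425, v̄ = (3.83+2.87)/2 = 3.35 → q = 7.4×5.425×3.35 = 134.5 ft³/s
Panel 4-5: Δb = 24.1 ft, d̄ = (5.40+4.87)/2 = 5.135, v̄ = (2.87+2.73)/2 = 2.8 → q = 24.1×5.135×2.8 = 346.5 ft³/s
Panel 5-6: Δb = 10.3 ft, d̄ = (4.87+3.49)/2 = 4.18, v̄ = (2.73+2.23)/2 = 2.48 → q = 10.3×4.18×2.48 = 106.8 ft³/s
Panel 6-7: Δb = 6.2 ft, d̄ = (3.49+1.52)/2 = 2.505, v̄ = (2.23+1.41)/2 = 1.82 → q = 6.2×2.505×1.82 = 28.27 ft³/s
Q = Σ q = 941.6 ft³/s

942 ft³/s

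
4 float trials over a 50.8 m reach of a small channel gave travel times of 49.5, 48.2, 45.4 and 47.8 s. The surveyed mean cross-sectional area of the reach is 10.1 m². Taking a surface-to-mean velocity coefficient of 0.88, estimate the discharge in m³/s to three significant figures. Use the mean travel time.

9.46 m³/s

t̄ = (49.5 + 48.2 + 45.4 + 47.8) / 4 = 47.725 s
v_surface = L / t̄ = 50.8 / 47.725 = 1.064 m/s
v_mean = 0.88 × 1.064 = 0.9367 m/s
Q = A × v_mean = 10.1 × 0.9367 = 9.461 m³/s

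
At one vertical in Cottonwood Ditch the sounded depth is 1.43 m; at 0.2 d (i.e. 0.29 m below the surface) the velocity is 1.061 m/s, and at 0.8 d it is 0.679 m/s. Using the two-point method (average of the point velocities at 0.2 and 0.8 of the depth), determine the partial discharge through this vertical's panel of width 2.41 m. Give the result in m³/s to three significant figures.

3.00 m³/s

v̄ = (1.061 + 0.679) / 2 = 0.8700 m/s
q = v̄ × d × w = 0.8700 × 1.43 × 2.41 = 2.998 m³/s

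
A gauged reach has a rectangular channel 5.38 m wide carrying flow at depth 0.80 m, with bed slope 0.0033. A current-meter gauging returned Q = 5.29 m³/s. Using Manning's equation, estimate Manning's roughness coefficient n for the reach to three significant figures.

A = b·y = 5.38 × 0.80 = 4.304 m²
P = b + 2y = 5.38 + 2×0.80 = 6.980 m
R = A/P = 4.304/6.980 = 0.6166 m
n = (1/Q)·A·R^(2/3)·S^(1/2) = (1/5.29) × 4.304 × 0.7245 × 0.05745 = 0.03386

0.0339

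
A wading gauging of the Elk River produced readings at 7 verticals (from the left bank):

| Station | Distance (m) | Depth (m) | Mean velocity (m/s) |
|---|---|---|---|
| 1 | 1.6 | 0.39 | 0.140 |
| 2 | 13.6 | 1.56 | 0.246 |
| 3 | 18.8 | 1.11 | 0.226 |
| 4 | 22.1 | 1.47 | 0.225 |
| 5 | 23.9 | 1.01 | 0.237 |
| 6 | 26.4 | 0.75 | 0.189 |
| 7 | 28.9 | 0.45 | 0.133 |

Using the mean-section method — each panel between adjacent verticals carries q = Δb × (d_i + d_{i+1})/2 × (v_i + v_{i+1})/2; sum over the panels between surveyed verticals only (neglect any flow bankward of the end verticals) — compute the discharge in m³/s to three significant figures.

6.08 m³/s

Panel 1-2: Δb = 12 m, d̄ = (0.39+1.56)/2 = 0.975, v̄ = (0.140+0.246)/2 = 0.193 → q = 12×0.975×0.193 = 2.258 m³/s
Panel 2-3: Δb = 5.2 m, d̄ = (1.56+1.11)/2 = 1.335, v̄ = (0.246+0.226)/2 = 0.236 → q = 5.2×1.335×0.236 = 1.638 m³/s
Panel 3-4: Δb = 3.3 m, d̄ = (1.11+1.47)/2 = 1.29, v̄ = (0.226+0.225)/2 = 0.2255 → q = 3.3×1.29×0.2255 = 0.9600 m³/s
Panel 4-5: Δb = 1.8 m, d̄ = (1.47+1.01)/2 = 1.24, v̄ = (0.225+0.237)/2 = 0.231 → q = 1.8×1.24×0.231 = 0.5156 m³/s
Panel 5-6: Δb = 2.5 m, d̄ = (1.01+0.75)/2 = 0.88, v̄ = (0.237+0.189)/2 = 0.213 → q = 2.5×0.88×0.213 = 0.4686 m³/s
Panel 6-7: Δb = 2.5 m, d̄ = (0.75+0.45)/2 = 0.6, v̄ = (0.189+0.133)/2 = 0.161 → q = 2.5×0.6×0.161 = 0.2415 m³/s
Q = Σ q = 6.082 m³/s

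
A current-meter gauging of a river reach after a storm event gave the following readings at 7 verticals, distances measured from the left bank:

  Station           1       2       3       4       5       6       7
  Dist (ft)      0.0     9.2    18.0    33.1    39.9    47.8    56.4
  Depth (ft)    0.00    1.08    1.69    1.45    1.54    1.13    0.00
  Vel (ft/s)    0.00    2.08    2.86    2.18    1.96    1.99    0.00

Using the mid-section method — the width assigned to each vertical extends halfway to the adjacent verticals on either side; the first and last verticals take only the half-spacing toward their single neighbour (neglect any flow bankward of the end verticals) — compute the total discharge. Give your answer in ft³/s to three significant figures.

153 ft³/s

w_2 = (18.0 − 0.0)/2 = 9 ft; q_2 = 2.08 × 1.08 × 9 = 20.22 ft³/s
w_3 = (33.1 − 9.2)/2 = 11.95 ft; q_3 = 2.86 × 1.69 × 11.95 = 57.76 ft³/s
w_4 = (39.9 − 18.0)/2 = 10.95 ft; q_4 = 2.18 × 1.45 × 10.95 = 34.61 ft³/s
w_5 = (47.8 − 33.1)/2 = 7.35 ft; q_5 = 1.96 × 1.54 × 7.35 = 22.19 ft³/s
w_6 = (56.4 − 39.9)/2 = 8.25 ft; q_6 = 1.99 × 1.13 × 8.25 = 18.55 ft³/s
Stations 1, 7 contribute zero (depth or velocity is 0).
Q = Σ qᵢ = 153.3 ft³/s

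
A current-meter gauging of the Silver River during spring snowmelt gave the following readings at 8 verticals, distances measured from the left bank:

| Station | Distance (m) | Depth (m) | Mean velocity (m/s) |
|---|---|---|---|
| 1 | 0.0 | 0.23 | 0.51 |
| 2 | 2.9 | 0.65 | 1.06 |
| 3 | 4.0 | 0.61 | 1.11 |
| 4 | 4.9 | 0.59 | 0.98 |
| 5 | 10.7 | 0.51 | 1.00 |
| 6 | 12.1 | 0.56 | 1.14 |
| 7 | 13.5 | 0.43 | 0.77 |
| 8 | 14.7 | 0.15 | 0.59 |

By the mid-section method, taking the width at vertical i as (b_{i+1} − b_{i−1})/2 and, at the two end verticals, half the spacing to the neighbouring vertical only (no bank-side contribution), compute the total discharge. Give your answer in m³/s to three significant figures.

w_1 = (2.9 − 0.0)/2 = 1.45 m; q_1 = 0.51 × 0.23 × 1.45 = 0.1701 m³/s
w_2 = (4.0 − 0.0)/2 = 2 m; q_2 = 1.06 × 0.65 × 2 = 1.378 m³/s
w_3 = (4.9 − 2.9)/2 = 1 m; q_3 = 1.11 × 0.61 × 1 = 0.6771 m³/s
w_4 = (10.7 − 4.0)/2 = 3.35 m; q_4 = 0.98 × 0.59 × 3.35 = 1.937 m³/s
w_5 = (12.1 − 4.9)/2 = 3.6 m; q_5 = 1.00 × 0.51 × 3.6 = 1.836 m³/s
w_6 = (13.5 − 10.7)/2 = 1.4 m; q_6 = 1.14 × 0.56 × 1.4 = 0.8938 m³/s
w_7 = (14.7 − 12.1)/2 = 1.3 m; q_7 = 0.77 × 0.43 × 1.3 = 0.4304 m³/s
w_8 = (14.7 − 13.5)/2 = 0.6 m; q_8 = 0.59 × 0.15 × 0.6 = 0.05310 m³/s
Q = Σ qᵢ = 7.375 m³/s

7.38 m³/s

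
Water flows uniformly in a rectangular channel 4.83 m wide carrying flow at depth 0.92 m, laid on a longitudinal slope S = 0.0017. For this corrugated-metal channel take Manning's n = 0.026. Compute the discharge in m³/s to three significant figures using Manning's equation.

A = b·y = 4.83 × 0.92 = 4.444 m²
P = b + 2y = 4.83 + 2×0.92 = 6.670 m
R = A/P = 4.444/6.670 = 0.6662 m
Q = (1/n)·A·R^(2/3)·S^(1/2) = (1/0.026) × 4.444 × 0.6662^(2/3) × 0.0017^(1/2) = 5.375 m³/s

5.38 m³/s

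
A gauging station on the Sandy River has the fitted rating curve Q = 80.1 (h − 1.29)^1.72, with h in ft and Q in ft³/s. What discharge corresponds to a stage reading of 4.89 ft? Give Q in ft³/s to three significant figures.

725 ft³/s

Q = 80.1 × (4.89 − 1.29)^1.72 = 80.1 × 3.6^1.72 = 725.2 ft³/s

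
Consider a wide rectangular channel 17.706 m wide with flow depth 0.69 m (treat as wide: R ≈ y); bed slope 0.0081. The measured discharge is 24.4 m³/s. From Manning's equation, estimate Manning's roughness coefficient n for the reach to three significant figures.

A = b·y = 17.706 × 0.69 = 12.22 m²
Wide channel: R ≈ y = 0.69 m
n = (1/Q)·A·R^(2/3)·S^(1/2) = (1/24.4) × 12.22 × 0.7808 × 0.09000 = 0.03519

0.0352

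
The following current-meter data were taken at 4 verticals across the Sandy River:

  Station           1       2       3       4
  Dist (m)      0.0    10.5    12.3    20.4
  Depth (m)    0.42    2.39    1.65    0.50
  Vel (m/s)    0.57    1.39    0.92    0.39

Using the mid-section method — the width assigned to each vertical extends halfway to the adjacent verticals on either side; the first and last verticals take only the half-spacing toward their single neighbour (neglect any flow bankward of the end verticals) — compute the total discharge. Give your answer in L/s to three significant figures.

w_1 = (10.5 − 0.0)/2 = 5.25 m; q_1 = 0.57 × 0.42 × 5.25 = 1.257 m³/s
w_2 = (12.3 − 0.0)/2 = 6.15 m; q_2 = 1.39 × 2.39 × 6.15 = 20.43 m³/s
w_3 = (20.4 − 10.5)/2 = 4.95 m; q_3 = 0.92 × 1.65 × 4.95 = 7.514 m³/s
w_4 = (20.4 − 12.3)/2 = 4.05 m; q_4 = 0.39 × 0.50 × 4.05 = 0.7898 m³/s
Q = Σ qᵢ = 29.99 m³/s
= 29.99 × 1000 = 29990 L/s

30000 L/s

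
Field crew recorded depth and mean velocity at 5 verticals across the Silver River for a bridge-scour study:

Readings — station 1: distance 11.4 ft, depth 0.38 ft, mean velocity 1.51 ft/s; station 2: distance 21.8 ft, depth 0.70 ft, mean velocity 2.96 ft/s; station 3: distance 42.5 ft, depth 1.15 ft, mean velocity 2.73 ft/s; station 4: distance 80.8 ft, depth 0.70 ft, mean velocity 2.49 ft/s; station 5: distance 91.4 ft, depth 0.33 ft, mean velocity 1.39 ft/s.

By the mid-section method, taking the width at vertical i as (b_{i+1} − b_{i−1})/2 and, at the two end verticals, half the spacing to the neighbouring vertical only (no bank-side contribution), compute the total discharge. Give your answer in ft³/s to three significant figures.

w_1 = (21.8 − 11.4)/2 = 5.2 ft; q_1 = 1.51 × 0.38 × 5.2 = 2.984 ft³/s
w_2 = (42.5 − 11.4)/2 = 15.55 ft; q_2 = 2.96 × 0.70 × 15.55 = 32.22 ft³/s
w_3 = (80.8 − 21.8)/2 = 29.5 ft; q_3 = 2.73 × 1.15 × 29.5 = 92.62 ft³/s
w_4 = (91.4 − 42.5)/2 = 24.45 ft; q_4 = 2.49 × 0.70 × 24.45 = 42.62 ft³/s
w_5 = (91.4 − 80.8)/2 = 5.3 ft; q_5 = 1.39 × 0.33 × 5.3 = 2.431 ft³/s
Q = Σ qᵢ = 172.9 ft³/s

173 ft³/s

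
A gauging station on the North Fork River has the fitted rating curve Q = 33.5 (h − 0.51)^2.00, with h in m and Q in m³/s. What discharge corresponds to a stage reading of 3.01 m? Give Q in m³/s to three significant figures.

Q = 33.5 × (3.01 − 0.51)^2.00 = 33.5 × 2.5^2.00 = 209.4 m³/s

209 m³/s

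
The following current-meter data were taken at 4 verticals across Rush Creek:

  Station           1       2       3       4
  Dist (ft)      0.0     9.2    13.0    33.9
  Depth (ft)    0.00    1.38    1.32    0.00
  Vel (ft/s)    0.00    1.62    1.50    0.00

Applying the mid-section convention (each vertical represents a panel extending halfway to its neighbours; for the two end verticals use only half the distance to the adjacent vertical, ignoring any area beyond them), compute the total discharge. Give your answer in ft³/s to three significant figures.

w_2 = (13.0 − 0.0)/2 = 6.5 ft; q_2 = 1.62 × 1.38 × 6.5 = 14.53 ft³/s
w_3 = (33.9 − 9.2)/2 = 12.35 ft; q_3 = 1.50 × 1.32 × 12.35 = 24.45 ft³/s
Stations 1, 4 contribute zero (depth or velocity is 0).
Q = Σ qᵢ = 38.98 ft³/s

39.0 ft³/s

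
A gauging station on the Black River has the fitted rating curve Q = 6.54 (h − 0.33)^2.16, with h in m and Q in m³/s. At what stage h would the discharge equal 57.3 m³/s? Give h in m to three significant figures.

3.06 m

h − h₀ = (Q/C)^(1/b) = (57.3/6.54)^(1/2.16) = 2.731 m
h = 0.33 + 2.731 = 3.061 m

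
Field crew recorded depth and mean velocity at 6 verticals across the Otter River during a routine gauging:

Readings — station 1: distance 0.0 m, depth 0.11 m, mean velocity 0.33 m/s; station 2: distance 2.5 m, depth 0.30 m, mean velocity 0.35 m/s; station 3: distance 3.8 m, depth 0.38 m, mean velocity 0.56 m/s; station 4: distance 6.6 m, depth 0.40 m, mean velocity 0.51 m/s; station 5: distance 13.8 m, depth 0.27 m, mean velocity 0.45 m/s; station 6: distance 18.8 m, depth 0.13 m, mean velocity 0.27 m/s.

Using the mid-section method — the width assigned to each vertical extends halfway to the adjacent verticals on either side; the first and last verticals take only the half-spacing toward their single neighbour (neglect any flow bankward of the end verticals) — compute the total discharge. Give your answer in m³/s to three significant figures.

w_1 = (2.5 − 0.0)/2 = 1.25 m; q_1 = 0.33 × 0.11 × 1.25 = 0.04538 m³/s
w_2 = (3.8 − 0.0)/2 = 1.9 m; q_2 = 0.35 × 0.30 × 1.9 = 0.1995 m³/s
w_3 = (6.6 − 2.5)/2 = 2.05 m; q_3 = 0.56 × 0.38 × 2.05 = 0.4362 m³/s
w_4 = (13.8 − 3.8)/2 = 5 m; q_4 = 0.51 × 0.40 × 5 = 1.020 m³/s
w_5 = (18.8 − 6.6)/2 = 6.1 m; q_5 = 0.45 × 0.27 × 6.1 = 0.7412 m³/s
w_6 = (18.8 − 13.8)/2 = 2.5 m; q_6 = 0.27 × 0.13 × 2.5 = 0.08775 m³/s
Q = Σ qᵢ = 2.530 m³/s

2.53 m³/s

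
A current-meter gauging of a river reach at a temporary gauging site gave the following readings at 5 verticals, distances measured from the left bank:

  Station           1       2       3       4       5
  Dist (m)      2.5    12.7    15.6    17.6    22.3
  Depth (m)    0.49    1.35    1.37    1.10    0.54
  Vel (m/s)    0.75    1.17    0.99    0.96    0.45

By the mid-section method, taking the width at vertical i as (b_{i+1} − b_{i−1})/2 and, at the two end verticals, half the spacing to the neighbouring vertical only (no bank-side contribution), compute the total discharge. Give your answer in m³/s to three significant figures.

19.7 m³/s

w_1 = (12.7 − 2.5)/2 = 5.1 m; q_1 = 0.75 × 0.49 × 5.1 = 1.874 m³/s
w_2 = (15.6 − 2.5)/2 = 6.55 m; q_2 = 1.17 × 1.35 × 6.55 = 10.35 m³/s
w_3 = (17.6 − 12.7)/2 = 2.45 m; q_3 = 0.99 × 1.37 × 2.45 = 3.323 m³/s
w_4 = (22.3 − 15.6)/2 = 3.35 m; q_4 = 0.96 × 1.10 × 3.35 = 3.538 m³/s
w_5 = (22.3 − 17.6)/2 = 2.35 m; q_5 = 0.45 × 0.54 × 2.35 = 0.5711 m³/s
Q = Σ qᵢ = 19.65 m³/s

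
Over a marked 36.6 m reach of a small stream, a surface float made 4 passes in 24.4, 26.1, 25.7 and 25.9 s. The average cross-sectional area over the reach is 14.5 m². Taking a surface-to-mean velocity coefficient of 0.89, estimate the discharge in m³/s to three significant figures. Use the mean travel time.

t̄ = (24.4 + 26.1 + 25.7 + 25.9) / 4 = 25.525 s
v_surface = L / t̄ = 36.6 / 25.525 = 1.434 m/s
v_mean = 0.89 × 1.434 = 1.276 m/s
Q = A × v_mean = 14.5 × 1.276 = 18.50 m³/s

18.5 m³/s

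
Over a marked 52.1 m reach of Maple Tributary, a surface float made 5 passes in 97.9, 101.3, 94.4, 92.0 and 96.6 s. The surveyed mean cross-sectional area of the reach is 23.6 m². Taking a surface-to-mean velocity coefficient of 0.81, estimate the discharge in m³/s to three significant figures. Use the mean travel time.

t̄ = (97.9 + 101.3 + 94.4 + 92.0 + 96.6) / 5 = 96.44 s
v_surface = L / t̄ = 52.1 / 96.44 = 0.5402 m/s
v_mean = 0.81 × 0.5402 = 0.4376 m/s
Q = A × v_mean = 23.6 × 0.4376 = 10.33 m³/s

10.3 m³/s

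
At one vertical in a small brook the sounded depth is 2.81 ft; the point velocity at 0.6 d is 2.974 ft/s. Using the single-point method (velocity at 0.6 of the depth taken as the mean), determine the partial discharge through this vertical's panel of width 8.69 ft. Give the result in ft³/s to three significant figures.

v̄ = v₀.₆ = 2.974 ft/s
q = v̄ × d × w = 2.974 × 2.81 × 8.69 = 72.62 ft³/s

72.6 ft³/s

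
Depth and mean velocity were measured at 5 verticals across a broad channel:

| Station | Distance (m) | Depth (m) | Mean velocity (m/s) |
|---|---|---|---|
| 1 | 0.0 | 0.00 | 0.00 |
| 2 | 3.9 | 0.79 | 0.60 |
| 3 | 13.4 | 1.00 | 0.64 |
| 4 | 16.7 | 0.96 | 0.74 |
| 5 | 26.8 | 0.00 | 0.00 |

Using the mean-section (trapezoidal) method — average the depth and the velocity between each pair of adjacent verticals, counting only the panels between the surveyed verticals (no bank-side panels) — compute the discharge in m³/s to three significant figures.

Panel 1-2: Δb = 3.9 m, d̄ = (0.00+0.79)/2 = 0.395, v̄ = (0.00+0.60)/2 = 0.3 → q = 3.9×0.395×0.3 = 0.4622 m³/s
Panel 2-3: Δb = 9.5 m, d̄ = (0.79+1.00)/2 = 0.895, v̄ = (0.60+0.64)/2 = 0.62 → q = 9.5×0.895×0.62 = 5.272 m³/s
Panel 3-4: Δb = 3.3 m, d̄ = (1.00+0.96)/2 = 0.98, v̄ = (0.64+0.74)/2 = 0.69 → q = 3.3×0.98×0.69 = 2.231 m³/s
Panel 4-5: Δb = 10.1 m, d̄ = (0.96+0.00)/2 = 0.48, v̄ = (0.74+0.00)/2 = 0.37 → q = 10.1×0.48×0.37 = 1.794 m³/s
Q = Σ q = 9.759 m³/s

9.76 m³/s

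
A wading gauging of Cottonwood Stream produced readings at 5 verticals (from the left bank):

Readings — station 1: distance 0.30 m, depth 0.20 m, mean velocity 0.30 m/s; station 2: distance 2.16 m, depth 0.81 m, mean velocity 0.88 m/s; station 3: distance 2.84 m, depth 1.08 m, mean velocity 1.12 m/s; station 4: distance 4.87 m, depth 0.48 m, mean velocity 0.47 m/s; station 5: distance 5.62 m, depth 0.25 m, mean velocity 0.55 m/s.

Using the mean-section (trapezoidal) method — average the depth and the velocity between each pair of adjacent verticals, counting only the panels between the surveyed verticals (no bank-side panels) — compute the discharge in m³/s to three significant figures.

2.60 m³/s

Panel 1-2: Δb = 1.86 m, d̄ = (0.20+0.81)/2 = 0.505, v̄ = (0.30+0.88)/2 = 0.59 → q = 1.86×0.505×0.59 = 0.5542 m³/s
Panel 2-3: Δb = 0.68 m, d̄ = (0.81+1.08)/2 = 0.945, v̄ = (0.88+1.12)/2 = 1 → q = 0.68×0.945×1 = 0.6426 m³/s
Panel 3-4: Δb = 2.03 m, d̄ = (1.08+0.48)/2 = 0.78, v̄ = (1.12+0.47)/2 = 0.795 → q = 2.03×0.78×0.795 = 1.259 m³/s
Panel 4-5: Δb = 0.75 m, d̄ = (0.48+0.25)/2 = 0.365, v̄ = (0.47+0.55)/2 = 0.51 → q = 0.75×0.365×0.51 = 0.1396 m³/s
Q = Σ q = 2.595 m³/s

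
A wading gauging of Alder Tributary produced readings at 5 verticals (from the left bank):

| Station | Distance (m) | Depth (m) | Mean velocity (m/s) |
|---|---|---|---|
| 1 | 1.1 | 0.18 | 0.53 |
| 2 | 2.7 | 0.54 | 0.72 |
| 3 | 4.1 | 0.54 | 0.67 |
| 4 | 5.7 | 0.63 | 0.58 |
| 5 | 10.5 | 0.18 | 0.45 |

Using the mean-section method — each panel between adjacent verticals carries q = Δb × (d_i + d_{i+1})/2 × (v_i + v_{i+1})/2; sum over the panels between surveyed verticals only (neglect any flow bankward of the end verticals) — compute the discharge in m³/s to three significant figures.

Panel 1-2: Δb = 1.6 m, d̄ = (0.18+0.54)/2 = 0.36, v̄ = (0.53+0.72)/2 = 0.625 → q = 1.6×0.36×0.625 = 0.3600 m³/s
Panel 2-3: Δb = 1.4 m, d̄ = (0.54+0.54)/2 = 0.54, v̄ = (0.72+0.67)/2 = 0.695 → q = 1.4×0.54×0.695 = 0.5254 m³/s
Panel 3-4: Δb = 1.6 m, d̄ = (0.54+0.63)/2 = 0.585, v̄ = (0.67+0.58)/2 = 0.625 → q = 1.6×0.585×0.625 = 0.5850 m³/s
Panel 4-5: Δb = 4.8 m, d̄ = (0.63+0.18)/2 = 0.405, v̄ = (0.58+0.45)/2 = 0.515 → q = 4.8×0.405×0.515 = 1.001 m³/s
Q = Σ q = 2.472 m³/s

2.47 m³/s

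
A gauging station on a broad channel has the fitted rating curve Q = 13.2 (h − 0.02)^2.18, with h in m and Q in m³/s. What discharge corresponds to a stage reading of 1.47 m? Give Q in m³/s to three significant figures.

Q = 13.2 × (1.47 − 0.02)^2.18 = 13.2 × 1.45^2.18 = 29.67 m³/s

29.7 m³/s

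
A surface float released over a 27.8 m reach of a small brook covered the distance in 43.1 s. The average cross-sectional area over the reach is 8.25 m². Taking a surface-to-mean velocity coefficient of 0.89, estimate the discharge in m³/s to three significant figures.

4.74 m³/s

v_surface = L / t̄ = 27.8 / 43.1 = 0.6450 m/s
v_mean = 0.89 × 0.6450 = 0.5741 m/s
Q = A × v_mean = 8.25 × 0.5741 = 4.736 m³/s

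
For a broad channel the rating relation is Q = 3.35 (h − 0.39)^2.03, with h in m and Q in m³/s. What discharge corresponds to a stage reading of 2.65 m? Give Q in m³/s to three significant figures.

17.5 m³/s

Q = 3.35 × (2.65 − 0.39)^2.03 = 3.35 × 2.26^2.03 = 17.53 m³/s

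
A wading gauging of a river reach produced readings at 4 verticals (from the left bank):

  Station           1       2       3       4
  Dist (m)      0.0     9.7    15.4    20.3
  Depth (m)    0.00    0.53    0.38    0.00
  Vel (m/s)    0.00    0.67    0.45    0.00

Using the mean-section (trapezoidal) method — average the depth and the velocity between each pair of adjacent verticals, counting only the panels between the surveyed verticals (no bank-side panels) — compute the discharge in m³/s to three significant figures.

Panel 1-2: Δb = 9.7 m, d̄ = (0.00+0.53)/2 = 0.265, v̄ = (0.00+0.67)/2 = 0.335 → q = 9.7×0.265×0.335 = 0.8611 m³/s
Panel 2-3: Δb = 5.7 m, d̄ = (0.53+0.38)/2 = 0.455, v̄ = (0.67+0.45)/2 = 0.56 → q = 5.7×0.455×0.56 = 1.452 m³/s
Panel 3-4: Δb = 4.9 m, d̄ = (0.38+0.00)/2 = 0.19, v̄ = (0.45+0.00)/2 = 0.225 → q = 4.9×0.19×0.225 = 0.2095 m³/s
Q = Σ q = 2.523 m³/s

2.52 m³/s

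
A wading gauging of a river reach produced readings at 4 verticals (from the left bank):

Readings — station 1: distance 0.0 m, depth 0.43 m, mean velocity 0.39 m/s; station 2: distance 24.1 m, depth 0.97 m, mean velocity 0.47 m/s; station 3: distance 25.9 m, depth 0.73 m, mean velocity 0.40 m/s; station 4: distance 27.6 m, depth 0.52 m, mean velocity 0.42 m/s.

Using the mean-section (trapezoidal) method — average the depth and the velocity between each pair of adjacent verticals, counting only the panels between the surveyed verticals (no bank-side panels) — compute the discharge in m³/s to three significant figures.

Panel 1-2: Δb = 24.1 m, d̄ = (0.43+0.97)/2 = 0.7, v̄ = (0.39+0.47)/2 = 0.43 → q = 24.1×0.7×0.43 = 7.254 m³/s
Panel 2-3: Δb = 1.8 m, d̄ = (0.97+0.73)/2 = 0.85, v̄ = (0.47+0.40)/2 = 0.435 → q = 1.8×0.85×0.435 = 0.6656 m³/s
Panel 3-4: Δb = 1.7 m, d̄ = (0.73+0.52)/2 = 0.625, v̄ = (0.40+0.42)/2 = 0.41 → q = 1.7×0.625×0.41 = 0.4356 m³/s
Q = Σ q = 8.355 m³/s

8.36 m³/s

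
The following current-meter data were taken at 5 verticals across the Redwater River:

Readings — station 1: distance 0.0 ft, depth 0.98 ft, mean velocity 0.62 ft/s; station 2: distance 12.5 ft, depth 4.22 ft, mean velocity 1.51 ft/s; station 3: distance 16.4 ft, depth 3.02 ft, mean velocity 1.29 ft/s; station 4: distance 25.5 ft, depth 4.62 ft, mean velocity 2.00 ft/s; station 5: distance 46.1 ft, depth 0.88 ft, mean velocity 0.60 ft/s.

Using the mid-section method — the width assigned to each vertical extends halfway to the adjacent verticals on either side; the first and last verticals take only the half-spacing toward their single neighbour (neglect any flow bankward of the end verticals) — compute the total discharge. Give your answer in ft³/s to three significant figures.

w_1 = (12.5 − 0.0)/2 = 6.25 ft; q_1 = 0.62 × 0.98 × 6.25 = 3.798 ft³/s
w_2 = (16.4 − 0.0)/2 = 8.2 ft; q_2 = 1.51 × 4.22 × 8.2 = 52.25 ft³/s
w_3 = (25.5 − 12.5)/2 = 6.5 ft; q_3 = 1.29 × 3.02 × 6.5 = 25.32 ft³/s
w_4 = (46.1 − 16.4)/2 = 14.85 ft; q_4 = 2.00 × 4.62 × 14.85 = 137.2 ft³/s
w_5 = (46.1 − 25.5)/2 = 10.3 ft; q_5 = 0.60 × 0.88 × 10.3 = 5.438 ft³/s
Q = Σ qᵢ = 224.0 ft³/s

224 ft³/s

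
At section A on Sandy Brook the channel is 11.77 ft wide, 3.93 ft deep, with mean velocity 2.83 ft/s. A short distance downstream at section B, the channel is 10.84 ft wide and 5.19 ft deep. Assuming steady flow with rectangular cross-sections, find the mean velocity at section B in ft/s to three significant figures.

2.33 ft/s

Q = A₁V₁ = (11.77×3.93) × 2.83 = 130.9 ft³/s
A₂ = 10.84 × 5.19 = 56.26 ft²
V₂ = Q/A₂ = 130.9/56.26 = 2.327 ft/s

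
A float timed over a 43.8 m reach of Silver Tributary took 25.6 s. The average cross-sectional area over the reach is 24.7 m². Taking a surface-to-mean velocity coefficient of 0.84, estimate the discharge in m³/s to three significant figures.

35.5 m³/s

v_surface = L / t̄ = 43.8 / 25.6 = 1.711 m/s
v_mean = 0.84 × 1.711 = 1.437 m/s
Q = A × v_mean = 24.7 × 1.437 = 35.50 m³/s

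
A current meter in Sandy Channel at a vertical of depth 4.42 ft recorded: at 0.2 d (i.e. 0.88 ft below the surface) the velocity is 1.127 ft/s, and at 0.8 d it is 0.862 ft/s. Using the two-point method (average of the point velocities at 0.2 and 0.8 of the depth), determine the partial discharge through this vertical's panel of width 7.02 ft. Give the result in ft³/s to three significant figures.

v̄ = (1.127 + 0.862) / 2 = 0.9945 ft/s
q = v̄ × d × w = 0.9945 × 4.42 × 7.02 = 30.86 ft³/s

30.9 ft³/s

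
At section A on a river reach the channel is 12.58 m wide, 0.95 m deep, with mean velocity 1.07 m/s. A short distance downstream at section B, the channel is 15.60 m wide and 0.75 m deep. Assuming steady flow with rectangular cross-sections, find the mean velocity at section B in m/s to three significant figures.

1.09 m/s

Q = A₁V₁ = (12.58×0.95) × 1.07 = 12.79 m³/s
A₂ = 15.60 × 0.75 = 11.70 m²
V₂ = Q/A₂ = 12.79/11.70 = 1.093 m/s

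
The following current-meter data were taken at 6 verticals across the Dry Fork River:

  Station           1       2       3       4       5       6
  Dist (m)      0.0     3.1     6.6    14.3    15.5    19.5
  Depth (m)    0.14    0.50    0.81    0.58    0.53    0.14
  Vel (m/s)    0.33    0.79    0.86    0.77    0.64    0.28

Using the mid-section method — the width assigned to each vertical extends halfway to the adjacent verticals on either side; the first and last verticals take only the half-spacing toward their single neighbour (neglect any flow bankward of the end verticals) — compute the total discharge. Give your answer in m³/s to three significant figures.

w_1 = (3.1 − 0.0)/2 = 1.55 m; q_1 = 0.33 × 0.14 × 1.55 = 0.07161 m³/s
w_2 = (6.6 − 0.0)/2 = 3.3 m; q_2 = 0.79 × 0.50 × 3.3 = 1.304 m³/s
w_3 = (14.3 − 3.1)/2 = 5.6 m; q_3 = 0.86 × 0.81 × 5.6 = 3.901 m³/s
w_4 = (15.5 − 6.6)/2 = 4.45 m; q_4 = 0.77 × 0.58 × 4.45 = 1.987 m³/s
w_5 = (19.5 − 14.3)/2 = 2.6 m; q_5 = 0.64 × 0.53 × 2.6 = 0.8819 m³/s
w_6 = (19.5 − 15.5)/2 = 2 m; q_6 = 0.28 × 0.14 × 2 = 0.07840 m³/s
Q = Σ qᵢ = 8.224 m³/s

8.22 m³/s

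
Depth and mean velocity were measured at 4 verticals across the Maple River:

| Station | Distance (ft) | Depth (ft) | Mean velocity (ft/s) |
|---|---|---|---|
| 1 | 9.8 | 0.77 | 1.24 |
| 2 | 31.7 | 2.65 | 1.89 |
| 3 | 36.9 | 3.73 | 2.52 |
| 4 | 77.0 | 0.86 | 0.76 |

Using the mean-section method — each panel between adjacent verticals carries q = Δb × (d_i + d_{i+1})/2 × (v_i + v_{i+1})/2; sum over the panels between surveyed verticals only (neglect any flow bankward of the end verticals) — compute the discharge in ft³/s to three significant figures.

246 ft³/s

Panel 1-2: Δb = 21.9 ft, d̄ = (0.77+2.65)/2 = 1.71, v̄ = (1.24+1.89)/2 = 1.565 → q = 21.9×1.71×1.565 = 58.61 ft³/s
Panel 2-3: Δb = 5.2 ft, d̄ = (2.65+3.73)/2 = 3.19, v̄ = (1.89+2.52)/2 = 2.205 → q = 5.2×3.19×2.205 = 36.58 ft³/s
Panel 3-4: Δb = 40.1 ft, d̄ = (3.73+0.86)/2 = 2.295, v̄ = (2.52+0.76)/2 = 1.64 → q = 40.1×2.295×1.64 = 150.9 ft³/s
Q = Σ q = 246.1 ft³/s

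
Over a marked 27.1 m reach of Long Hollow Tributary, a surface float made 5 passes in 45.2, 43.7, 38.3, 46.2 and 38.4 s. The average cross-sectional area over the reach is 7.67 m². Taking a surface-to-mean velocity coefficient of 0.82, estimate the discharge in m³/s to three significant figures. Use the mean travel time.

4.02 m³/s

t̄ = (45.2 + 43.7 + 38.3 + 46.2 + 38.4) / 5 = 42.36 s
v_surface = L / t̄ = 27.1 / 42.36 = 0.6398 m/s
v_mean = 0.82 × 0.6398 = 0.5246 m/s
Q = A × v_mean = 7.67 × 0.5246 = 4.024 m³/s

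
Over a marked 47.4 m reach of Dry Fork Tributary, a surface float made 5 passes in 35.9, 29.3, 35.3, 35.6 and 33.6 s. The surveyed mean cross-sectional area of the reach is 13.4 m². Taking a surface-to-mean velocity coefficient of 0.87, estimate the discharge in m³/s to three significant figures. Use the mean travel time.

16.3 m³/s

t̄ = (35.9 + 29.3 + 35.3 + 35.6 + 33.6) / 5 = 33.94 s
v_surface = L / t̄ = 47.4 / 33.94 = 1.397 m/s
v_mean = 0.87 × 1.397 = 1.215 m/s
Q = A × v_mean = 13.4 × 1.215 = 16.28 m³/s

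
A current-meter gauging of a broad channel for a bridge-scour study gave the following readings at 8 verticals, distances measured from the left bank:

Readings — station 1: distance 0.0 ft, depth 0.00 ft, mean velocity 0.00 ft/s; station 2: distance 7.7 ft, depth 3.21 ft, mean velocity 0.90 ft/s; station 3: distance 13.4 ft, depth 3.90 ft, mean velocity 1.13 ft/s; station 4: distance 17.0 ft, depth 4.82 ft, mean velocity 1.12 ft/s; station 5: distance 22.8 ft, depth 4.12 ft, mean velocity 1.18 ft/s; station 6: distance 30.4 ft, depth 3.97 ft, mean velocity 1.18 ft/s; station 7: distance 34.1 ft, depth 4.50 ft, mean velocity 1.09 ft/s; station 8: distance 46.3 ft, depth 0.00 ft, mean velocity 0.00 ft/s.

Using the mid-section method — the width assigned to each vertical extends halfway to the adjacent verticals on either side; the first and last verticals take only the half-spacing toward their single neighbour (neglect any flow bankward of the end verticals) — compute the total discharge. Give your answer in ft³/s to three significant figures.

163 ft³/s

w_2 = (13.4 − 0.0)/2 = 6.7 ft; q_2 = 0.90 × 3.21 × 6.7 = 19.36 ft³/s
w_3 = (17.0 − 7.7)/2 = 4.65 ft; q_3 = 1.13 × 3.90 × 4.65 = 20.49 ft³/s
w_4 = (22.8 − 13.4)/2 = 4.7 ft; q_4 = 1.12 × 4.82 × 4.7 = 25.37 ft³/s
w_5 = (30.4 − 17.0)/2 = 6.7 ft; q_5 = 1.18 × 4.12 × 6.7 = 32.57 ft³/s
w_6 = (34.1 − 22.8)/2 = 5.65 ft; q_6 = 1.18 × 3.97 × 5.65 = 26.47 ft³/s
w_7 = (46.3 − 30.4)/2 = 7.95 ft; q_7 = 1.09 × 4.50 × 7.95 = 38.99 ft³/s
Stations 1, 8 contribute zero (depth or velocity is 0).
Q = Σ qᵢ = 163.3 ft³/s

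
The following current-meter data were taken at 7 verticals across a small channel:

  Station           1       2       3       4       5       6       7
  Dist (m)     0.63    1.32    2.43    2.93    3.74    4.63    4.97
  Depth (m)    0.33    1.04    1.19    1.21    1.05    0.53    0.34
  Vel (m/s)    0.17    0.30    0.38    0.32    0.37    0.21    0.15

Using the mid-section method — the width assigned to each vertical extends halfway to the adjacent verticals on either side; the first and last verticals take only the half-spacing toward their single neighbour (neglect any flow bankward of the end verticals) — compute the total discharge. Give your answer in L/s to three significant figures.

1330 L/s

w_1 = (1.32 − 0.63)/2 = 0.345 m; q_1 = 0.17 × 0.33 × 0.345 = 0.01935 m³/s
w_2 = (2.43 − 0.63)/2 = 0.9 m; q_2 = 0.30 × 1.04 × 0.9 = 0.2808 m³/s
w_3 = (2.93 − 1.32)/2 = 0.805 m; q_3 = 0.38 × 1.19 × 0.805 = 0.3640 m³/s
w_4 = (3.74 − 2.43)/2 = 0.655 m; q_4 = 0.32 × 1.21 × 0.655 = 0.2536 m³/s
w_5 = (4.63 − 2.93)/2 = 0.85 m; q_5 = 0.37 × 1.05 × 0.85 = 0.3302 m³/s
w_6 = (4.97 − 3.74)/2 = 0.615 m; q_6 = 0.21 × 0.53 × 0.615 = 0.06845 m³/s
w_7 = (4.97 − 4.63)/2 = 0.17 m; q_7 = 0.15 × 0.34 × 0.17 = 0.008670 m³/s
Q = Σ qᵢ = 1.325 m³/s
= 1.325 × 1000 = 1325 L/s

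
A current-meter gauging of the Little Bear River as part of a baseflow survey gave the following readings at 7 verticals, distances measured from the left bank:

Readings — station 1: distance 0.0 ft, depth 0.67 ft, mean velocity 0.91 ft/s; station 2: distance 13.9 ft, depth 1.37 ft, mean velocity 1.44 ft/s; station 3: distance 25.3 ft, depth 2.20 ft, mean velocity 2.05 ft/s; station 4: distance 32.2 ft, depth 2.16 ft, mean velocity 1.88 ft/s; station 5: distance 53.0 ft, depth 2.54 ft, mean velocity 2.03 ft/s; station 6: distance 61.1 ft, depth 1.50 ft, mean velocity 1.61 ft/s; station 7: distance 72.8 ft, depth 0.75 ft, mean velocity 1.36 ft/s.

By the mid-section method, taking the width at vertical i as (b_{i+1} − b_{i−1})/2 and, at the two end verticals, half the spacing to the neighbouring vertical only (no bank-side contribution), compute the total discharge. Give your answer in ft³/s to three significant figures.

231 ft³/s

w_1 = (13.9 − 0.0)/2 = 6.95 ft; q_1 = 0.91 × 0.67 × 6.95 = 4.237 ft³/s
w_2 = (25.3 − 0.0)/2 = 12.65 ft; q_2 = 1.44 × 1.37 × 12.65 = 24.96 ft³/s
w_3 = (32.2 − 13.9)/2 = 9.15 ft; q_3 = 2.05 × 2.20 × 9.15 = 41.27 ft³/s
w_4 = (53.0 − 25.3)/2 = 13.85 ft; q_4 = 1.88 × 2.16 × 13.85 = 56.24 ft³/s
w_5 = (61.1 − 32.2)/2 = 14.45 ft; q_5 = 2.03 × 2.54 × 14.45 = 74.51 ft³/s
w_6 = (72.8 − 53.0)/2 = 9.9 ft; q_6 = 1.61 × 1.50 × 9.9 = 23.91 ft³/s
w_7 = (72.8 − 61.1)/2 = 5.85 ft; q_7 = 1.36 × 0.75 × 5.85 = 5.967 ft³/s
Q = Σ qᵢ = 231.1 ft³/s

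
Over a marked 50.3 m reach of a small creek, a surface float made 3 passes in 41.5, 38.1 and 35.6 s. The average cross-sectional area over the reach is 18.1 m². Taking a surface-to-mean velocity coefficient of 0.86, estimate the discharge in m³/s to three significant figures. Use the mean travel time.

t̄ = (41.5 + 38.1 + 35.6) / 3 = 38.4 s
v_surface = L / t̄ = 50.3 / 38.4 = 1.310 m/s
v_mean = 0.86 × 1.310 = 1.127 m/s
Q = A × v_mean = 18.1 × 1.127 = 20.39 m³/s

20.4 m³/s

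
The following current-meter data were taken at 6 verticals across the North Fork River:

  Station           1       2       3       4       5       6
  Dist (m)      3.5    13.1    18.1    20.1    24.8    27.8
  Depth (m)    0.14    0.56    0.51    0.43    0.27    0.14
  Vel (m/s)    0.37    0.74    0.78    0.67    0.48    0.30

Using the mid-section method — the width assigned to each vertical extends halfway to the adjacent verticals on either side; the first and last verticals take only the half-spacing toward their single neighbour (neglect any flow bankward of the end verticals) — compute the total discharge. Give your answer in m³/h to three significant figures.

22300 m³/h

w_1 = (13.1 − 3.5)/2 = 4.8 m; q_1 = 0.37 × 0.14 × 4.8 = 0.2486 m³/s
w_2 = (18.1 − 3.5)/2 = 7.3 m; q_2 = 0.74 × 0.56 × 7.3 = 3.025 m³/s
w_3 = (20.1 − 13.1)/2 = 3.5 m; q_3 = 0.78 × 0.51 × 3.5 = 1.392 m³/s
w_4 = (24.8 − 18.1)/2 = 3.35 m; q_4 = 0.67 × 0.43 × 3.35 = 0.9651 m³/s
w_5 = (27.8 − 20.1)/2 = 3.85 m; q_5 = 0.48 × 0.27 × 3.85 = 0.4990 m³/s
w_6 = (27.8 − 24.8)/2 = 1.5 m; q_6 = 0.30 × 0.14 × 1.5 = 0.06300 m³/s
Q = Σ qᵢ = 6.193 m³/s
= 6.193 × 3600 = 22300 m³/h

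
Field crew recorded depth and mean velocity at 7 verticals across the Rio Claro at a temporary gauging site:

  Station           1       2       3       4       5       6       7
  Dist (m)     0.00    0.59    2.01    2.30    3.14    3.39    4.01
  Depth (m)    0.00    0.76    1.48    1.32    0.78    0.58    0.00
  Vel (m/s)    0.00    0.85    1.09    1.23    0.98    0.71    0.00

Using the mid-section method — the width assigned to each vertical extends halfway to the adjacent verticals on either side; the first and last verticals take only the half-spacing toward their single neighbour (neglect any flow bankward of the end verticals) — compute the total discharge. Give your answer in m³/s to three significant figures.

3.54 m³/s

w_2 = (2.01 − 0.00)/2 = 1.005 m; q_2 = 0.85 × 0.76 × 1.005 = 0.6492 m³/s
w_3 = (2.30 − 0.59)/2 = 0.855 m; q_3 = 1.09 × 1.48 × 0.855 = 1.379 m³/s
w_4 = (3.14 − 2.01)/2 = 0.565 m; q_4 = 1.23 × 1.32 × 0.565 = 0.9173 m³/s
w_5 = (3.39 − 2.30)/2 = 0.545 m; q_5 = 0.98 × 0.78 × 0.545 = 0.4166 m³/s
w_6 = (4.01 − 3.14)/2 = 0.435 m; q_6 = 0.71 × 0.58 × 0.435 = 0.1791 m³/s
Stations 1, 7 contribute zero (depth or velocity is 0).
Q = Σ qᵢ = 3.542 m³/s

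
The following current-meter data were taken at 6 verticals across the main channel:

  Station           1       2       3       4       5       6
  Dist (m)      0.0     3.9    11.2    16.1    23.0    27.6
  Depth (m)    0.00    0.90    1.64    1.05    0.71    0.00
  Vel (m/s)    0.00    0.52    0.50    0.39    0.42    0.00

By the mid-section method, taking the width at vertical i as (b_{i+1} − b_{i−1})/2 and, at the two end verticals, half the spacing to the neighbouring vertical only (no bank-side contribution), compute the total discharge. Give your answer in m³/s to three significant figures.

w_2 = (11.2 − 0.0)/2 = 5.6 m; q_2 = 0.52 × 0.90 × 5.6 = 2.621 m³/s
w_3 = (16.1 − 3.9)/2 = 6.1 m; q_3 = 0.50 × 1.64 × 6.1 = 5.002 m³/s
w_4 = (23.0 − 11.2)/2 = 5.9 m; q_4 = 0.39 × 1.05 × 5.9 = 2.416 m³/s
w_5 = (27.6 − 16.1)/2 = 5.75 m; q_5 = 0.42 × 0.71 × 5.75 = 1.715 m³/s
Stations 1, 6 contribute zero (depth or velocity is 0).
Q = Σ qᵢ = 11.75 m³/s

11.8 m³/s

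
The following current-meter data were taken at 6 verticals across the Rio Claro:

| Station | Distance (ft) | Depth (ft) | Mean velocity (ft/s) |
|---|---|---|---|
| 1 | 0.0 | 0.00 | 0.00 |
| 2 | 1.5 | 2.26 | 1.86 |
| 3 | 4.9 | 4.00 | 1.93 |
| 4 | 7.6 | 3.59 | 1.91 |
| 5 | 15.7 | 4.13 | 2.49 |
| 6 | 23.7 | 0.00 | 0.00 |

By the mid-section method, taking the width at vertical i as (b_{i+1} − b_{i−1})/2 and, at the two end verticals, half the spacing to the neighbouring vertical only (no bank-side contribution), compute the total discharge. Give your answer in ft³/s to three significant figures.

154 ft³/s

w_2 = (4.9 − 0.0)/2 = 2.45 ft; q_2 = 1.86 × 2.26 × 2.45 = 10.30 ft³/s
w_3 = (7.6 − 1.5)/2 = 3.05 ft; q_3 = 1.93 × 4.00 × 3.05 = 23.55 ft³/s
w_4 = (15.7 − 4.9)/2 = 5.4 ft; q_4 = 1.91 × 3.59 × 5.4 = 37.03 ft³/s
w_5 = (23.7 − 7.6)/2 = 8.05 ft; q_5 = 2.49 × 4.13 × 8.05 = 82.78 ft³/s
Stations 1, 6 contribute zero (depth or velocity is 0).
Q = Σ qᵢ = 153.7 ft³/s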